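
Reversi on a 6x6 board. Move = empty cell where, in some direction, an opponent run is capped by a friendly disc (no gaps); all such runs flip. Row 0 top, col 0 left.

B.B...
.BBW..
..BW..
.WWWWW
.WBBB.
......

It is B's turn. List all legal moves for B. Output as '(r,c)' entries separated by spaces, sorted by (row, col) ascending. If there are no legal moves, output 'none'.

Answer: (0,3) (0,4) (1,4) (2,0) (2,1) (2,4) (2,5) (4,0) (4,5)

Derivation:
(0,3): flips 3 -> legal
(0,4): flips 1 -> legal
(1,4): flips 1 -> legal
(2,0): flips 1 -> legal
(2,1): flips 1 -> legal
(2,4): flips 4 -> legal
(2,5): flips 1 -> legal
(3,0): no bracket -> illegal
(4,0): flips 2 -> legal
(4,5): flips 2 -> legal
(5,0): no bracket -> illegal
(5,1): no bracket -> illegal
(5,2): no bracket -> illegal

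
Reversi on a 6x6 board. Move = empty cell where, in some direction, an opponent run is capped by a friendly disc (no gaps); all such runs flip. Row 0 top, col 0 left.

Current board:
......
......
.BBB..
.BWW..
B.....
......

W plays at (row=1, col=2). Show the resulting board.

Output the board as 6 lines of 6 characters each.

Answer: ......
..W...
.BWB..
.BWW..
B.....
......

Derivation:
Place W at (1,2); scan 8 dirs for brackets.
Dir NW: first cell '.' (not opp) -> no flip
Dir N: first cell '.' (not opp) -> no flip
Dir NE: first cell '.' (not opp) -> no flip
Dir W: first cell '.' (not opp) -> no flip
Dir E: first cell '.' (not opp) -> no flip
Dir SW: opp run (2,1), next='.' -> no flip
Dir S: opp run (2,2) capped by W -> flip
Dir SE: opp run (2,3), next='.' -> no flip
All flips: (2,2)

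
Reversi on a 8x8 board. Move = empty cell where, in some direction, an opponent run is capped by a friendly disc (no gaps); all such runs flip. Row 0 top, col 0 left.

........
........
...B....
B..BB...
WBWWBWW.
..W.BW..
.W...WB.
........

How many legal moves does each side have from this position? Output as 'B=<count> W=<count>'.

Answer: B=11 W=10

Derivation:
-- B to move --
(3,1): no bracket -> illegal
(3,2): flips 1 -> legal
(3,5): no bracket -> illegal
(3,6): flips 1 -> legal
(3,7): no bracket -> illegal
(4,7): flips 2 -> legal
(5,0): flips 1 -> legal
(5,1): flips 1 -> legal
(5,3): flips 1 -> legal
(5,6): flips 2 -> legal
(5,7): no bracket -> illegal
(6,0): no bracket -> illegal
(6,2): no bracket -> illegal
(6,3): flips 1 -> legal
(6,4): flips 1 -> legal
(7,0): flips 3 -> legal
(7,1): no bracket -> illegal
(7,2): no bracket -> illegal
(7,4): no bracket -> illegal
(7,5): no bracket -> illegal
(7,6): flips 1 -> legal
B mobility = 11
-- W to move --
(1,2): flips 2 -> legal
(1,3): flips 2 -> legal
(1,4): no bracket -> illegal
(2,0): flips 1 -> legal
(2,1): no bracket -> illegal
(2,2): flips 2 -> legal
(2,4): flips 1 -> legal
(2,5): flips 1 -> legal
(3,1): no bracket -> illegal
(3,2): no bracket -> illegal
(3,5): no bracket -> illegal
(5,0): no bracket -> illegal
(5,1): no bracket -> illegal
(5,3): flips 1 -> legal
(5,6): no bracket -> illegal
(5,7): no bracket -> illegal
(6,3): flips 1 -> legal
(6,4): no bracket -> illegal
(6,7): flips 1 -> legal
(7,5): no bracket -> illegal
(7,6): no bracket -> illegal
(7,7): flips 1 -> legal
W mobility = 10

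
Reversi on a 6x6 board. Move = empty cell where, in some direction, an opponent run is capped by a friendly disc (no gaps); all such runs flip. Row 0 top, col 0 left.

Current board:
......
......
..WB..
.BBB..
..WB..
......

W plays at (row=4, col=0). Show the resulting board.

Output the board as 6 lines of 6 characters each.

Answer: ......
......
..WB..
.WBB..
W.WB..
......

Derivation:
Place W at (4,0); scan 8 dirs for brackets.
Dir NW: edge -> no flip
Dir N: first cell '.' (not opp) -> no flip
Dir NE: opp run (3,1) capped by W -> flip
Dir W: edge -> no flip
Dir E: first cell '.' (not opp) -> no flip
Dir SW: edge -> no flip
Dir S: first cell '.' (not opp) -> no flip
Dir SE: first cell '.' (not opp) -> no flip
All flips: (3,1)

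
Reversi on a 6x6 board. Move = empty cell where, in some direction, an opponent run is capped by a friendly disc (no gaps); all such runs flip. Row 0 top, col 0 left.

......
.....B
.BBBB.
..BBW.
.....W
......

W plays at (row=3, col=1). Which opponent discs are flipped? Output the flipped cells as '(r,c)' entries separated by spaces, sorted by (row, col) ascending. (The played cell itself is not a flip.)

Answer: (3,2) (3,3)

Derivation:
Dir NW: first cell '.' (not opp) -> no flip
Dir N: opp run (2,1), next='.' -> no flip
Dir NE: opp run (2,2), next='.' -> no flip
Dir W: first cell '.' (not opp) -> no flip
Dir E: opp run (3,2) (3,3) capped by W -> flip
Dir SW: first cell '.' (not opp) -> no flip
Dir S: first cell '.' (not opp) -> no flip
Dir SE: first cell '.' (not opp) -> no flip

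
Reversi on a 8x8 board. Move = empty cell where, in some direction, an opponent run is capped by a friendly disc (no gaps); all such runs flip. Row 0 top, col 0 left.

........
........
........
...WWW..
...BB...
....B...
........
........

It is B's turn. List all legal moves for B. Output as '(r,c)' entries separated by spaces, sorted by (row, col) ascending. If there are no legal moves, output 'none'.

(2,2): flips 1 -> legal
(2,3): flips 1 -> legal
(2,4): flips 1 -> legal
(2,5): flips 1 -> legal
(2,6): flips 1 -> legal
(3,2): no bracket -> illegal
(3,6): no bracket -> illegal
(4,2): no bracket -> illegal
(4,5): no bracket -> illegal
(4,6): no bracket -> illegal

Answer: (2,2) (2,3) (2,4) (2,5) (2,6)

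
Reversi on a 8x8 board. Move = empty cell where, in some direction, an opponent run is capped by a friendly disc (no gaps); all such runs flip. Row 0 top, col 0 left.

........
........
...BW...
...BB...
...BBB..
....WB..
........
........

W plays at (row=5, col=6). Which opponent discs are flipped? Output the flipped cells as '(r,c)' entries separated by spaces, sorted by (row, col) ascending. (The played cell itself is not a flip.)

Dir NW: opp run (4,5) (3,4) (2,3), next='.' -> no flip
Dir N: first cell '.' (not opp) -> no flip
Dir NE: first cell '.' (not opp) -> no flip
Dir W: opp run (5,5) capped by W -> flip
Dir E: first cell '.' (not opp) -> no flip
Dir SW: first cell '.' (not opp) -> no flip
Dir S: first cell '.' (not opp) -> no flip
Dir SE: first cell '.' (not opp) -> no flip

Answer: (5,5)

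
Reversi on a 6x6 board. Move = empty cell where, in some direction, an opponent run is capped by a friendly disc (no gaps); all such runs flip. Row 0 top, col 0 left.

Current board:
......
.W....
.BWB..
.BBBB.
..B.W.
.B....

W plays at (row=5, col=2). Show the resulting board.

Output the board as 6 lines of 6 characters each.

Answer: ......
.W....
.BWB..
.BWBB.
..W.W.
.BW...

Derivation:
Place W at (5,2); scan 8 dirs for brackets.
Dir NW: first cell '.' (not opp) -> no flip
Dir N: opp run (4,2) (3,2) capped by W -> flip
Dir NE: first cell '.' (not opp) -> no flip
Dir W: opp run (5,1), next='.' -> no flip
Dir E: first cell '.' (not opp) -> no flip
Dir SW: edge -> no flip
Dir S: edge -> no flip
Dir SE: edge -> no flip
All flips: (3,2) (4,2)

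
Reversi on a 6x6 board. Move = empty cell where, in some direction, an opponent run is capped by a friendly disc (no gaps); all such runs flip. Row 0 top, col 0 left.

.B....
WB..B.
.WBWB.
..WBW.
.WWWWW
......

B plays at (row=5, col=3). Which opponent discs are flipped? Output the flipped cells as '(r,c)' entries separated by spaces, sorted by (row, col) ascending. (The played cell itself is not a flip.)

Answer: (4,3)

Derivation:
Dir NW: opp run (4,2), next='.' -> no flip
Dir N: opp run (4,3) capped by B -> flip
Dir NE: opp run (4,4), next='.' -> no flip
Dir W: first cell '.' (not opp) -> no flip
Dir E: first cell '.' (not opp) -> no flip
Dir SW: edge -> no flip
Dir S: edge -> no flip
Dir SE: edge -> no flip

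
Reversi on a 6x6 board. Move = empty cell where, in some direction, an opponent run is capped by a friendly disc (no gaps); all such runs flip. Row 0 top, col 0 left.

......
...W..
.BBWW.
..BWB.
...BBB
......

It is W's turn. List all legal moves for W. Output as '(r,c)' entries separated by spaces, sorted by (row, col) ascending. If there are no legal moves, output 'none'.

(1,0): no bracket -> illegal
(1,1): flips 1 -> legal
(1,2): no bracket -> illegal
(2,0): flips 2 -> legal
(2,5): no bracket -> illegal
(3,0): no bracket -> illegal
(3,1): flips 2 -> legal
(3,5): flips 1 -> legal
(4,1): flips 1 -> legal
(4,2): no bracket -> illegal
(5,2): no bracket -> illegal
(5,3): flips 1 -> legal
(5,4): flips 2 -> legal
(5,5): flips 1 -> legal

Answer: (1,1) (2,0) (3,1) (3,5) (4,1) (5,3) (5,4) (5,5)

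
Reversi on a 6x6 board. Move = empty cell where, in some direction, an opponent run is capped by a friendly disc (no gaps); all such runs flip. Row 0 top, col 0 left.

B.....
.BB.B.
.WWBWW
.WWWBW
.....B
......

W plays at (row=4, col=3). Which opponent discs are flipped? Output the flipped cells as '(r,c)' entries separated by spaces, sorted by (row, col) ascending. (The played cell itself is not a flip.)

Dir NW: first cell 'W' (not opp) -> no flip
Dir N: first cell 'W' (not opp) -> no flip
Dir NE: opp run (3,4) capped by W -> flip
Dir W: first cell '.' (not opp) -> no flip
Dir E: first cell '.' (not opp) -> no flip
Dir SW: first cell '.' (not opp) -> no flip
Dir S: first cell '.' (not opp) -> no flip
Dir SE: first cell '.' (not opp) -> no flip

Answer: (3,4)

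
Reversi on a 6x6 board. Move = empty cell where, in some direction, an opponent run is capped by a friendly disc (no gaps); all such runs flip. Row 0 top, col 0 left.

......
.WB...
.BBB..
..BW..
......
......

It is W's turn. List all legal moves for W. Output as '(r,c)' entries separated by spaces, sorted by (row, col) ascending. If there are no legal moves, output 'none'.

(0,1): no bracket -> illegal
(0,2): no bracket -> illegal
(0,3): no bracket -> illegal
(1,0): no bracket -> illegal
(1,3): flips 2 -> legal
(1,4): no bracket -> illegal
(2,0): no bracket -> illegal
(2,4): no bracket -> illegal
(3,0): no bracket -> illegal
(3,1): flips 2 -> legal
(3,4): no bracket -> illegal
(4,1): no bracket -> illegal
(4,2): no bracket -> illegal
(4,3): no bracket -> illegal

Answer: (1,3) (3,1)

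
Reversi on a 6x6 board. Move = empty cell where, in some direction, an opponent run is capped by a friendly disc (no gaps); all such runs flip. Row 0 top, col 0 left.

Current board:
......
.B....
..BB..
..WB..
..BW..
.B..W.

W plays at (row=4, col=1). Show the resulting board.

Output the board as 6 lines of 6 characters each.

Answer: ......
.B....
..BB..
..WB..
.WWW..
.B..W.

Derivation:
Place W at (4,1); scan 8 dirs for brackets.
Dir NW: first cell '.' (not opp) -> no flip
Dir N: first cell '.' (not opp) -> no flip
Dir NE: first cell 'W' (not opp) -> no flip
Dir W: first cell '.' (not opp) -> no flip
Dir E: opp run (4,2) capped by W -> flip
Dir SW: first cell '.' (not opp) -> no flip
Dir S: opp run (5,1), next=edge -> no flip
Dir SE: first cell '.' (not opp) -> no flip
All flips: (4,2)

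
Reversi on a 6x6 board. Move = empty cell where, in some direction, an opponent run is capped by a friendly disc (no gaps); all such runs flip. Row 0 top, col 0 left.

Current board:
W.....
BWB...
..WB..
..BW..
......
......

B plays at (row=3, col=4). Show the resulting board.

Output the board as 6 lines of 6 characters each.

Place B at (3,4); scan 8 dirs for brackets.
Dir NW: first cell 'B' (not opp) -> no flip
Dir N: first cell '.' (not opp) -> no flip
Dir NE: first cell '.' (not opp) -> no flip
Dir W: opp run (3,3) capped by B -> flip
Dir E: first cell '.' (not opp) -> no flip
Dir SW: first cell '.' (not opp) -> no flip
Dir S: first cell '.' (not opp) -> no flip
Dir SE: first cell '.' (not opp) -> no flip
All flips: (3,3)

Answer: W.....
BWB...
..WB..
..BBB.
......
......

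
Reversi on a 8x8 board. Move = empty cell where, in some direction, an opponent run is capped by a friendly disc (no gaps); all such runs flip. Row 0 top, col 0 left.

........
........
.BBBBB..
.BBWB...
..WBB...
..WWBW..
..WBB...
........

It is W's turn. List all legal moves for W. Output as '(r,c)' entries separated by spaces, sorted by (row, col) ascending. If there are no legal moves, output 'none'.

Answer: (1,1) (1,2) (1,3) (1,5) (1,6) (2,0) (3,0) (3,5) (4,5) (6,5) (7,3) (7,4) (7,5)

Derivation:
(1,0): no bracket -> illegal
(1,1): flips 1 -> legal
(1,2): flips 2 -> legal
(1,3): flips 1 -> legal
(1,4): no bracket -> illegal
(1,5): flips 1 -> legal
(1,6): flips 3 -> legal
(2,0): flips 1 -> legal
(2,6): no bracket -> illegal
(3,0): flips 2 -> legal
(3,5): flips 2 -> legal
(3,6): no bracket -> illegal
(4,0): no bracket -> illegal
(4,1): no bracket -> illegal
(4,5): flips 2 -> legal
(6,5): flips 2 -> legal
(7,2): no bracket -> illegal
(7,3): flips 2 -> legal
(7,4): flips 1 -> legal
(7,5): flips 1 -> legal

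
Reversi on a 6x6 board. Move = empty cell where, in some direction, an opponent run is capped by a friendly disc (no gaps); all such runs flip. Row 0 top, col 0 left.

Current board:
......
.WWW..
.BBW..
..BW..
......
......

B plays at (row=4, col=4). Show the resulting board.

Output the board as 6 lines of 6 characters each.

Place B at (4,4); scan 8 dirs for brackets.
Dir NW: opp run (3,3) capped by B -> flip
Dir N: first cell '.' (not opp) -> no flip
Dir NE: first cell '.' (not opp) -> no flip
Dir W: first cell '.' (not opp) -> no flip
Dir E: first cell '.' (not opp) -> no flip
Dir SW: first cell '.' (not opp) -> no flip
Dir S: first cell '.' (not opp) -> no flip
Dir SE: first cell '.' (not opp) -> no flip
All flips: (3,3)

Answer: ......
.WWW..
.BBW..
..BB..
....B.
......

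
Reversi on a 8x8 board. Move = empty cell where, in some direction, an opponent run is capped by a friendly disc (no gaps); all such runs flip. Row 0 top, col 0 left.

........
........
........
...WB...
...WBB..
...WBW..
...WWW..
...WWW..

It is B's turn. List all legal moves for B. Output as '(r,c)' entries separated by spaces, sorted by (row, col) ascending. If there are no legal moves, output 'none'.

Answer: (2,2) (3,2) (4,2) (5,2) (5,6) (6,2) (6,6) (7,2) (7,6)

Derivation:
(2,2): flips 1 -> legal
(2,3): no bracket -> illegal
(2,4): no bracket -> illegal
(3,2): flips 2 -> legal
(4,2): flips 1 -> legal
(4,6): no bracket -> illegal
(5,2): flips 2 -> legal
(5,6): flips 1 -> legal
(6,2): flips 1 -> legal
(6,6): flips 1 -> legal
(7,2): flips 1 -> legal
(7,6): flips 1 -> legal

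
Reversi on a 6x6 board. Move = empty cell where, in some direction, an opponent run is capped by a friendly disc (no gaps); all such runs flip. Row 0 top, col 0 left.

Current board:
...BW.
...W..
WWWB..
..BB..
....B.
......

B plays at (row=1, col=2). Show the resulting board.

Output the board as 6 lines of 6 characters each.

Answer: ...BW.
..BW..
WWBB..
..BB..
....B.
......

Derivation:
Place B at (1,2); scan 8 dirs for brackets.
Dir NW: first cell '.' (not opp) -> no flip
Dir N: first cell '.' (not opp) -> no flip
Dir NE: first cell 'B' (not opp) -> no flip
Dir W: first cell '.' (not opp) -> no flip
Dir E: opp run (1,3), next='.' -> no flip
Dir SW: opp run (2,1), next='.' -> no flip
Dir S: opp run (2,2) capped by B -> flip
Dir SE: first cell 'B' (not opp) -> no flip
All flips: (2,2)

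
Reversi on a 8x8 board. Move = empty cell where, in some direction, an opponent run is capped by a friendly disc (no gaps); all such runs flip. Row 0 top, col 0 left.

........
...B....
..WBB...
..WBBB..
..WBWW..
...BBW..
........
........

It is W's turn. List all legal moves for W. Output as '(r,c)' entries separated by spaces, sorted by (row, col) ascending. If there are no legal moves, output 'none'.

(0,2): no bracket -> illegal
(0,3): no bracket -> illegal
(0,4): flips 1 -> legal
(1,2): flips 2 -> legal
(1,4): flips 3 -> legal
(1,5): flips 2 -> legal
(2,5): flips 3 -> legal
(2,6): flips 1 -> legal
(3,6): flips 3 -> legal
(4,6): no bracket -> illegal
(5,2): flips 2 -> legal
(6,2): flips 1 -> legal
(6,3): flips 1 -> legal
(6,4): flips 2 -> legal
(6,5): flips 2 -> legal

Answer: (0,4) (1,2) (1,4) (1,5) (2,5) (2,6) (3,6) (5,2) (6,2) (6,3) (6,4) (6,5)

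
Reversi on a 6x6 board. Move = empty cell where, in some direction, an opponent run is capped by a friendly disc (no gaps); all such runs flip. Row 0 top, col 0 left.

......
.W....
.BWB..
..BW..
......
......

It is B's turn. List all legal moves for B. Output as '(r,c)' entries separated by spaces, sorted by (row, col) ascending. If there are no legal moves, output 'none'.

Answer: (0,1) (1,2) (3,4) (4,3)

Derivation:
(0,0): no bracket -> illegal
(0,1): flips 1 -> legal
(0,2): no bracket -> illegal
(1,0): no bracket -> illegal
(1,2): flips 1 -> legal
(1,3): no bracket -> illegal
(2,0): no bracket -> illegal
(2,4): no bracket -> illegal
(3,1): no bracket -> illegal
(3,4): flips 1 -> legal
(4,2): no bracket -> illegal
(4,3): flips 1 -> legal
(4,4): no bracket -> illegal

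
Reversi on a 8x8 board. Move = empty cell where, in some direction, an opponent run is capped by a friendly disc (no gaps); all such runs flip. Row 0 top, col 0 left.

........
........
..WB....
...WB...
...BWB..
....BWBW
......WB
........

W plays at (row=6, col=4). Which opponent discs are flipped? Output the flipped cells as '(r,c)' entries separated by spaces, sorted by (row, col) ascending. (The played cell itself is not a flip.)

Answer: (5,4)

Derivation:
Dir NW: first cell '.' (not opp) -> no flip
Dir N: opp run (5,4) capped by W -> flip
Dir NE: first cell 'W' (not opp) -> no flip
Dir W: first cell '.' (not opp) -> no flip
Dir E: first cell '.' (not opp) -> no flip
Dir SW: first cell '.' (not opp) -> no flip
Dir S: first cell '.' (not opp) -> no flip
Dir SE: first cell '.' (not opp) -> no flip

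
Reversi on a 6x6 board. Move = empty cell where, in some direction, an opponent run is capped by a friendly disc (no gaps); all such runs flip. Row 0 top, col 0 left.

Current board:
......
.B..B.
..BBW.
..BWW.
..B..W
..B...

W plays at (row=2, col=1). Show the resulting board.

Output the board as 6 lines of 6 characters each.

Answer: ......
.B..B.
.WWWW.
..BWW.
..B..W
..B...

Derivation:
Place W at (2,1); scan 8 dirs for brackets.
Dir NW: first cell '.' (not opp) -> no flip
Dir N: opp run (1,1), next='.' -> no flip
Dir NE: first cell '.' (not opp) -> no flip
Dir W: first cell '.' (not opp) -> no flip
Dir E: opp run (2,2) (2,3) capped by W -> flip
Dir SW: first cell '.' (not opp) -> no flip
Dir S: first cell '.' (not opp) -> no flip
Dir SE: opp run (3,2), next='.' -> no flip
All flips: (2,2) (2,3)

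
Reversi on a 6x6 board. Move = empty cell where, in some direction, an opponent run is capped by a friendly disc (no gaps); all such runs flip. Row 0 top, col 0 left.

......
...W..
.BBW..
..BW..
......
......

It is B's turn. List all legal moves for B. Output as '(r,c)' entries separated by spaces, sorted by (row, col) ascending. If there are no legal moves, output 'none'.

(0,2): no bracket -> illegal
(0,3): no bracket -> illegal
(0,4): flips 1 -> legal
(1,2): no bracket -> illegal
(1,4): flips 1 -> legal
(2,4): flips 1 -> legal
(3,4): flips 1 -> legal
(4,2): no bracket -> illegal
(4,3): no bracket -> illegal
(4,4): flips 1 -> legal

Answer: (0,4) (1,4) (2,4) (3,4) (4,4)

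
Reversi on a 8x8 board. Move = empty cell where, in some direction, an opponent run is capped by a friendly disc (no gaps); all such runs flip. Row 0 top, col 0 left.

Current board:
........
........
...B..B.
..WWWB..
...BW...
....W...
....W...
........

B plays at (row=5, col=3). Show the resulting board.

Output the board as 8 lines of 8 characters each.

Answer: ........
........
...B..B.
..WWWB..
...BB...
...BW...
....W...
........

Derivation:
Place B at (5,3); scan 8 dirs for brackets.
Dir NW: first cell '.' (not opp) -> no flip
Dir N: first cell 'B' (not opp) -> no flip
Dir NE: opp run (4,4) capped by B -> flip
Dir W: first cell '.' (not opp) -> no flip
Dir E: opp run (5,4), next='.' -> no flip
Dir SW: first cell '.' (not opp) -> no flip
Dir S: first cell '.' (not opp) -> no flip
Dir SE: opp run (6,4), next='.' -> no flip
All flips: (4,4)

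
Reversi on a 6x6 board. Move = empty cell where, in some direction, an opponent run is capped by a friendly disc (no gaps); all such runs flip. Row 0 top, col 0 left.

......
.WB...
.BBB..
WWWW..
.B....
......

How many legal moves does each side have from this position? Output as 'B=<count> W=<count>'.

Answer: B=7 W=8

Derivation:
-- B to move --
(0,0): flips 1 -> legal
(0,1): flips 1 -> legal
(0,2): no bracket -> illegal
(1,0): flips 1 -> legal
(2,0): no bracket -> illegal
(2,4): no bracket -> illegal
(3,4): no bracket -> illegal
(4,0): flips 1 -> legal
(4,2): flips 1 -> legal
(4,3): flips 2 -> legal
(4,4): flips 1 -> legal
B mobility = 7
-- W to move --
(0,1): no bracket -> illegal
(0,2): flips 2 -> legal
(0,3): flips 2 -> legal
(1,0): flips 1 -> legal
(1,3): flips 3 -> legal
(1,4): flips 1 -> legal
(2,0): no bracket -> illegal
(2,4): no bracket -> illegal
(3,4): no bracket -> illegal
(4,0): no bracket -> illegal
(4,2): no bracket -> illegal
(5,0): flips 1 -> legal
(5,1): flips 1 -> legal
(5,2): flips 1 -> legal
W mobility = 8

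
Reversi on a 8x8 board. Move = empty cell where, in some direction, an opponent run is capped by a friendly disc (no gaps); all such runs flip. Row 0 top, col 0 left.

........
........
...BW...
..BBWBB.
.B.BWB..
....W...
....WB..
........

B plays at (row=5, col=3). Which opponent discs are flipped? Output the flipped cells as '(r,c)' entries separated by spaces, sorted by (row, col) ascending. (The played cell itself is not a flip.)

Answer: (4,4)

Derivation:
Dir NW: first cell '.' (not opp) -> no flip
Dir N: first cell 'B' (not opp) -> no flip
Dir NE: opp run (4,4) capped by B -> flip
Dir W: first cell '.' (not opp) -> no flip
Dir E: opp run (5,4), next='.' -> no flip
Dir SW: first cell '.' (not opp) -> no flip
Dir S: first cell '.' (not opp) -> no flip
Dir SE: opp run (6,4), next='.' -> no flip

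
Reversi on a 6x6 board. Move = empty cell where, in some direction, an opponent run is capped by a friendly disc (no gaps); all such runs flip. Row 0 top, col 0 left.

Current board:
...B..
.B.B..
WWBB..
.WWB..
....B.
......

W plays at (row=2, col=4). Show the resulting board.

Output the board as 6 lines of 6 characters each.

Answer: ...B..
.B.B..
WWWWW.
.WWB..
....B.
......

Derivation:
Place W at (2,4); scan 8 dirs for brackets.
Dir NW: opp run (1,3), next='.' -> no flip
Dir N: first cell '.' (not opp) -> no flip
Dir NE: first cell '.' (not opp) -> no flip
Dir W: opp run (2,3) (2,2) capped by W -> flip
Dir E: first cell '.' (not opp) -> no flip
Dir SW: opp run (3,3), next='.' -> no flip
Dir S: first cell '.' (not opp) -> no flip
Dir SE: first cell '.' (not opp) -> no flip
All flips: (2,2) (2,3)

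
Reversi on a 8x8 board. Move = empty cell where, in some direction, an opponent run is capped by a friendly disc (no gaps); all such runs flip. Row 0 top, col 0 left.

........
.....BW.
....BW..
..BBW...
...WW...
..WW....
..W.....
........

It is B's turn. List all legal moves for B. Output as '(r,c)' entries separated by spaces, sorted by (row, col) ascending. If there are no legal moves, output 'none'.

(0,5): no bracket -> illegal
(0,6): no bracket -> illegal
(0,7): no bracket -> illegal
(1,4): no bracket -> illegal
(1,7): flips 1 -> legal
(2,3): no bracket -> illegal
(2,6): flips 1 -> legal
(2,7): no bracket -> illegal
(3,5): flips 2 -> legal
(3,6): no bracket -> illegal
(4,1): no bracket -> illegal
(4,2): no bracket -> illegal
(4,5): no bracket -> illegal
(5,1): no bracket -> illegal
(5,4): flips 3 -> legal
(5,5): flips 1 -> legal
(6,1): no bracket -> illegal
(6,3): flips 2 -> legal
(6,4): no bracket -> illegal
(7,1): no bracket -> illegal
(7,2): no bracket -> illegal
(7,3): no bracket -> illegal

Answer: (1,7) (2,6) (3,5) (5,4) (5,5) (6,3)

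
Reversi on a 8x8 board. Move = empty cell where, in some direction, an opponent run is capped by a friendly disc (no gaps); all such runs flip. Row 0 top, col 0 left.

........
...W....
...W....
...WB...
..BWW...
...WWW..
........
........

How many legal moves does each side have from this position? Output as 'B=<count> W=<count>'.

-- B to move --
(0,2): no bracket -> illegal
(0,3): no bracket -> illegal
(0,4): no bracket -> illegal
(1,2): flips 1 -> legal
(1,4): no bracket -> illegal
(2,2): no bracket -> illegal
(2,4): flips 1 -> legal
(3,2): flips 1 -> legal
(3,5): no bracket -> illegal
(4,5): flips 2 -> legal
(4,6): no bracket -> illegal
(5,2): flips 1 -> legal
(5,6): no bracket -> illegal
(6,2): no bracket -> illegal
(6,3): no bracket -> illegal
(6,4): flips 3 -> legal
(6,5): no bracket -> illegal
(6,6): no bracket -> illegal
B mobility = 6
-- W to move --
(2,4): flips 1 -> legal
(2,5): flips 1 -> legal
(3,1): flips 1 -> legal
(3,2): no bracket -> illegal
(3,5): flips 1 -> legal
(4,1): flips 1 -> legal
(4,5): flips 1 -> legal
(5,1): flips 1 -> legal
(5,2): no bracket -> illegal
W mobility = 7

Answer: B=6 W=7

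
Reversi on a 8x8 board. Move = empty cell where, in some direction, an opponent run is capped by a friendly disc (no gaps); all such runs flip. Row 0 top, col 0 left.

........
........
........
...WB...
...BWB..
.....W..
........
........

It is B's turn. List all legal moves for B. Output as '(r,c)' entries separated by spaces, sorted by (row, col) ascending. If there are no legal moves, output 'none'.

Answer: (2,3) (3,2) (5,4) (6,5)

Derivation:
(2,2): no bracket -> illegal
(2,3): flips 1 -> legal
(2,4): no bracket -> illegal
(3,2): flips 1 -> legal
(3,5): no bracket -> illegal
(4,2): no bracket -> illegal
(4,6): no bracket -> illegal
(5,3): no bracket -> illegal
(5,4): flips 1 -> legal
(5,6): no bracket -> illegal
(6,4): no bracket -> illegal
(6,5): flips 1 -> legal
(6,6): no bracket -> illegal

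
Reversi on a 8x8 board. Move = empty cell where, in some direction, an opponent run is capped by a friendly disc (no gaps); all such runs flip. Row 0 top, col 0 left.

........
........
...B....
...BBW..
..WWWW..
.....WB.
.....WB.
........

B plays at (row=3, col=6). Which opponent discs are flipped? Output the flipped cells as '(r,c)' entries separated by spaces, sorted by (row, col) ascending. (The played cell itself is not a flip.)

Answer: (3,5)

Derivation:
Dir NW: first cell '.' (not opp) -> no flip
Dir N: first cell '.' (not opp) -> no flip
Dir NE: first cell '.' (not opp) -> no flip
Dir W: opp run (3,5) capped by B -> flip
Dir E: first cell '.' (not opp) -> no flip
Dir SW: opp run (4,5), next='.' -> no flip
Dir S: first cell '.' (not opp) -> no flip
Dir SE: first cell '.' (not opp) -> no flip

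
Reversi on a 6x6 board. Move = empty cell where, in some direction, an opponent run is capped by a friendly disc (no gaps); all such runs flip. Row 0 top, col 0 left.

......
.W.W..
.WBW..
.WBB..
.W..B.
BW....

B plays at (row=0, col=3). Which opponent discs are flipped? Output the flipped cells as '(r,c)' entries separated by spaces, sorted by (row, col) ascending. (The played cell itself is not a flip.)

Dir NW: edge -> no flip
Dir N: edge -> no flip
Dir NE: edge -> no flip
Dir W: first cell '.' (not opp) -> no flip
Dir E: first cell '.' (not opp) -> no flip
Dir SW: first cell '.' (not opp) -> no flip
Dir S: opp run (1,3) (2,3) capped by B -> flip
Dir SE: first cell '.' (not opp) -> no flip

Answer: (1,3) (2,3)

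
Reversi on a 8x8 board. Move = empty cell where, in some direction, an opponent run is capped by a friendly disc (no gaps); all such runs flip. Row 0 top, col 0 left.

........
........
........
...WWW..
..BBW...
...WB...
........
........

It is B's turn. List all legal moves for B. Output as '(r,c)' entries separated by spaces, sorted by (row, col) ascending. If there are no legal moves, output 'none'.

Answer: (2,3) (2,4) (2,5) (4,5) (5,2) (6,3) (6,4)

Derivation:
(2,2): no bracket -> illegal
(2,3): flips 1 -> legal
(2,4): flips 3 -> legal
(2,5): flips 1 -> legal
(2,6): no bracket -> illegal
(3,2): no bracket -> illegal
(3,6): no bracket -> illegal
(4,5): flips 1 -> legal
(4,6): no bracket -> illegal
(5,2): flips 1 -> legal
(5,5): no bracket -> illegal
(6,2): no bracket -> illegal
(6,3): flips 1 -> legal
(6,4): flips 1 -> legal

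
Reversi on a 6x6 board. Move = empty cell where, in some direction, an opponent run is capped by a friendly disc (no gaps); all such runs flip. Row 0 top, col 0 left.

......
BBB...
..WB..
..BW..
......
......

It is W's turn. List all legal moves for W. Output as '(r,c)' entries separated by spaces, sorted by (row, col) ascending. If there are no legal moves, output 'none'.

Answer: (0,0) (0,2) (1,3) (2,4) (3,1) (4,2)

Derivation:
(0,0): flips 1 -> legal
(0,1): no bracket -> illegal
(0,2): flips 1 -> legal
(0,3): no bracket -> illegal
(1,3): flips 1 -> legal
(1,4): no bracket -> illegal
(2,0): no bracket -> illegal
(2,1): no bracket -> illegal
(2,4): flips 1 -> legal
(3,1): flips 1 -> legal
(3,4): no bracket -> illegal
(4,1): no bracket -> illegal
(4,2): flips 1 -> legal
(4,3): no bracket -> illegal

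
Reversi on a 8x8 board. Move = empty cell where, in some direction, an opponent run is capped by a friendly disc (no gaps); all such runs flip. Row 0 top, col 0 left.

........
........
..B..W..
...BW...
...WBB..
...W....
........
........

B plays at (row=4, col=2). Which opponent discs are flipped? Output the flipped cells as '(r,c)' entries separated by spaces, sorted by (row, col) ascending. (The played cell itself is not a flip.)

Dir NW: first cell '.' (not opp) -> no flip
Dir N: first cell '.' (not opp) -> no flip
Dir NE: first cell 'B' (not opp) -> no flip
Dir W: first cell '.' (not opp) -> no flip
Dir E: opp run (4,3) capped by B -> flip
Dir SW: first cell '.' (not opp) -> no flip
Dir S: first cell '.' (not opp) -> no flip
Dir SE: opp run (5,3), next='.' -> no flip

Answer: (4,3)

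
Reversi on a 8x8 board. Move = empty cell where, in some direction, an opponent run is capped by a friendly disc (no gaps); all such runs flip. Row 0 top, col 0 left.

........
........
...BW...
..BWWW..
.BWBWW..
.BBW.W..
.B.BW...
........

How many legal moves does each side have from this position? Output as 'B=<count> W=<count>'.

-- B to move --
(1,3): no bracket -> illegal
(1,4): no bracket -> illegal
(1,5): flips 3 -> legal
(2,2): no bracket -> illegal
(2,5): flips 2 -> legal
(2,6): no bracket -> illegal
(3,1): no bracket -> illegal
(3,6): flips 3 -> legal
(4,6): flips 2 -> legal
(5,4): flips 1 -> legal
(5,6): flips 2 -> legal
(6,2): no bracket -> illegal
(6,5): flips 1 -> legal
(6,6): no bracket -> illegal
(7,3): no bracket -> illegal
(7,4): no bracket -> illegal
(7,5): no bracket -> illegal
B mobility = 7
-- W to move --
(1,2): flips 1 -> legal
(1,3): flips 1 -> legal
(1,4): no bracket -> illegal
(2,1): no bracket -> illegal
(2,2): flips 2 -> legal
(3,0): no bracket -> illegal
(3,1): flips 1 -> legal
(4,0): flips 1 -> legal
(5,0): flips 2 -> legal
(5,4): no bracket -> illegal
(6,0): flips 1 -> legal
(6,2): flips 2 -> legal
(7,0): flips 3 -> legal
(7,1): no bracket -> illegal
(7,2): no bracket -> illegal
(7,3): flips 1 -> legal
(7,4): no bracket -> illegal
W mobility = 10

Answer: B=7 W=10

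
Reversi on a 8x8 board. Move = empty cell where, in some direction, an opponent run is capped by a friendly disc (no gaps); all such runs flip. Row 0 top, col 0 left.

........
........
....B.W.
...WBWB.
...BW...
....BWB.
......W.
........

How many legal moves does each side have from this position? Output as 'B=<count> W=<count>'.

Answer: B=7 W=9

Derivation:
-- B to move --
(1,5): no bracket -> illegal
(1,6): flips 1 -> legal
(1,7): no bracket -> illegal
(2,2): no bracket -> illegal
(2,3): flips 1 -> legal
(2,5): no bracket -> illegal
(2,7): no bracket -> illegal
(3,2): flips 1 -> legal
(3,7): no bracket -> illegal
(4,2): flips 1 -> legal
(4,5): flips 1 -> legal
(4,6): flips 1 -> legal
(5,3): no bracket -> illegal
(5,7): no bracket -> illegal
(6,4): no bracket -> illegal
(6,5): no bracket -> illegal
(6,7): no bracket -> illegal
(7,5): no bracket -> illegal
(7,6): flips 1 -> legal
(7,7): no bracket -> illegal
B mobility = 7
-- W to move --
(1,3): flips 1 -> legal
(1,4): flips 2 -> legal
(1,5): flips 1 -> legal
(2,3): no bracket -> illegal
(2,5): no bracket -> illegal
(2,7): no bracket -> illegal
(3,2): no bracket -> illegal
(3,7): flips 1 -> legal
(4,2): flips 1 -> legal
(4,5): no bracket -> illegal
(4,6): flips 2 -> legal
(4,7): no bracket -> illegal
(5,2): no bracket -> illegal
(5,3): flips 2 -> legal
(5,7): flips 1 -> legal
(6,3): no bracket -> illegal
(6,4): flips 1 -> legal
(6,5): no bracket -> illegal
(6,7): no bracket -> illegal
W mobility = 9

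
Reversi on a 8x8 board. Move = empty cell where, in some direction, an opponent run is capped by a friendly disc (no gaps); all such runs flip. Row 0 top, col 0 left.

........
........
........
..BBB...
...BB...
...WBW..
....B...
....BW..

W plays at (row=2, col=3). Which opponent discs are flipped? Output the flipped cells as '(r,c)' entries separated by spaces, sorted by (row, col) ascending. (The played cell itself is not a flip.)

Dir NW: first cell '.' (not opp) -> no flip
Dir N: first cell '.' (not opp) -> no flip
Dir NE: first cell '.' (not opp) -> no flip
Dir W: first cell '.' (not opp) -> no flip
Dir E: first cell '.' (not opp) -> no flip
Dir SW: opp run (3,2), next='.' -> no flip
Dir S: opp run (3,3) (4,3) capped by W -> flip
Dir SE: opp run (3,4), next='.' -> no flip

Answer: (3,3) (4,3)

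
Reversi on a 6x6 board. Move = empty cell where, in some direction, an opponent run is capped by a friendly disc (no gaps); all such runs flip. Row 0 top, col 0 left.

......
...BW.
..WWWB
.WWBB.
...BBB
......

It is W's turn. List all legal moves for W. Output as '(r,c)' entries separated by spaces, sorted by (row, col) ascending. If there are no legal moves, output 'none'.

(0,2): flips 1 -> legal
(0,3): flips 1 -> legal
(0,4): flips 1 -> legal
(1,2): flips 1 -> legal
(1,5): no bracket -> illegal
(3,5): flips 2 -> legal
(4,2): flips 1 -> legal
(5,2): no bracket -> illegal
(5,3): flips 2 -> legal
(5,4): flips 3 -> legal
(5,5): flips 2 -> legal

Answer: (0,2) (0,3) (0,4) (1,2) (3,5) (4,2) (5,3) (5,4) (5,5)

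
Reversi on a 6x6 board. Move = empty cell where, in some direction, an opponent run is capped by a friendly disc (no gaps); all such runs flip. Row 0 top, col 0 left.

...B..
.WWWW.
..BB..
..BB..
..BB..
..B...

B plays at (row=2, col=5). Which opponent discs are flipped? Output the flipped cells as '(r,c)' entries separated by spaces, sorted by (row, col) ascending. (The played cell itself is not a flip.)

Dir NW: opp run (1,4) capped by B -> flip
Dir N: first cell '.' (not opp) -> no flip
Dir NE: edge -> no flip
Dir W: first cell '.' (not opp) -> no flip
Dir E: edge -> no flip
Dir SW: first cell '.' (not opp) -> no flip
Dir S: first cell '.' (not opp) -> no flip
Dir SE: edge -> no flip

Answer: (1,4)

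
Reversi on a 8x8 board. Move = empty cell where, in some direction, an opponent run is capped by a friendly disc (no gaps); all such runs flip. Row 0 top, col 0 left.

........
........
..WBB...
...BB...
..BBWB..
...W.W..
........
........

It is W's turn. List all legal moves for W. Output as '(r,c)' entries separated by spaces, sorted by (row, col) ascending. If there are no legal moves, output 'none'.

Answer: (1,3) (1,4) (2,5) (3,1) (3,5) (4,1) (4,6)

Derivation:
(1,2): no bracket -> illegal
(1,3): flips 3 -> legal
(1,4): flips 2 -> legal
(1,5): no bracket -> illegal
(2,5): flips 2 -> legal
(3,1): flips 1 -> legal
(3,2): no bracket -> illegal
(3,5): flips 1 -> legal
(3,6): no bracket -> illegal
(4,1): flips 2 -> legal
(4,6): flips 1 -> legal
(5,1): no bracket -> illegal
(5,2): no bracket -> illegal
(5,4): no bracket -> illegal
(5,6): no bracket -> illegal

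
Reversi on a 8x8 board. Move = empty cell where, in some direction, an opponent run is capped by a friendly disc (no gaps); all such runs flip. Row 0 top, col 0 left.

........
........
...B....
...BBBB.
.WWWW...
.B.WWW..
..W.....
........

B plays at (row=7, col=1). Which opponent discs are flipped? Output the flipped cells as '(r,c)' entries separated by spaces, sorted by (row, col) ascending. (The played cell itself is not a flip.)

Dir NW: first cell '.' (not opp) -> no flip
Dir N: first cell '.' (not opp) -> no flip
Dir NE: opp run (6,2) (5,3) (4,4) capped by B -> flip
Dir W: first cell '.' (not opp) -> no flip
Dir E: first cell '.' (not opp) -> no flip
Dir SW: edge -> no flip
Dir S: edge -> no flip
Dir SE: edge -> no flip

Answer: (4,4) (5,3) (6,2)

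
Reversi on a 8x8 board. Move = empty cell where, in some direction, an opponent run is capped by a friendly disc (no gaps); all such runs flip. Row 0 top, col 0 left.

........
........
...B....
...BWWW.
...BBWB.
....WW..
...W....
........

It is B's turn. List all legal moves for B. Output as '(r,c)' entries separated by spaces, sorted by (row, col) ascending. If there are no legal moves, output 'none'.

Answer: (2,4) (2,5) (2,6) (3,7) (5,6) (6,4) (6,5) (6,6)

Derivation:
(2,4): flips 2 -> legal
(2,5): flips 1 -> legal
(2,6): flips 2 -> legal
(2,7): no bracket -> illegal
(3,7): flips 3 -> legal
(4,7): no bracket -> illegal
(5,2): no bracket -> illegal
(5,3): no bracket -> illegal
(5,6): flips 2 -> legal
(6,2): no bracket -> illegal
(6,4): flips 2 -> legal
(6,5): flips 1 -> legal
(6,6): flips 1 -> legal
(7,2): no bracket -> illegal
(7,3): no bracket -> illegal
(7,4): no bracket -> illegal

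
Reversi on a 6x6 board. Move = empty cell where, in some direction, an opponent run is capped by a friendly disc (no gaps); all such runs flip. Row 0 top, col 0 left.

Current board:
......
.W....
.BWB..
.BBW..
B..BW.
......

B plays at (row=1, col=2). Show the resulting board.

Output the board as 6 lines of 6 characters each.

Place B at (1,2); scan 8 dirs for brackets.
Dir NW: first cell '.' (not opp) -> no flip
Dir N: first cell '.' (not opp) -> no flip
Dir NE: first cell '.' (not opp) -> no flip
Dir W: opp run (1,1), next='.' -> no flip
Dir E: first cell '.' (not opp) -> no flip
Dir SW: first cell 'B' (not opp) -> no flip
Dir S: opp run (2,2) capped by B -> flip
Dir SE: first cell 'B' (not opp) -> no flip
All flips: (2,2)

Answer: ......
.WB...
.BBB..
.BBW..
B..BW.
......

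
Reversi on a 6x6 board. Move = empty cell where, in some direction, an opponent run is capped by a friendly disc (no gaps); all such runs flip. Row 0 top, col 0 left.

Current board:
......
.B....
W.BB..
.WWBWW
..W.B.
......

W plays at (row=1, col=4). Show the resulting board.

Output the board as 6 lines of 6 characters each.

Answer: ......
.B..W.
W.BW..
.WWBWW
..W.B.
......

Derivation:
Place W at (1,4); scan 8 dirs for brackets.
Dir NW: first cell '.' (not opp) -> no flip
Dir N: first cell '.' (not opp) -> no flip
Dir NE: first cell '.' (not opp) -> no flip
Dir W: first cell '.' (not opp) -> no flip
Dir E: first cell '.' (not opp) -> no flip
Dir SW: opp run (2,3) capped by W -> flip
Dir S: first cell '.' (not opp) -> no flip
Dir SE: first cell '.' (not opp) -> no flip
All flips: (2,3)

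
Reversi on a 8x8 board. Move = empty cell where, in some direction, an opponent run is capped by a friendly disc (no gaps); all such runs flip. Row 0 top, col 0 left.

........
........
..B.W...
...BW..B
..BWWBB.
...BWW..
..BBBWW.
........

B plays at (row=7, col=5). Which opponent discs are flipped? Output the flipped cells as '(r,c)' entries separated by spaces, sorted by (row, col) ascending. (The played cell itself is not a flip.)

Answer: (5,5) (6,5)

Derivation:
Dir NW: first cell 'B' (not opp) -> no flip
Dir N: opp run (6,5) (5,5) capped by B -> flip
Dir NE: opp run (6,6), next='.' -> no flip
Dir W: first cell '.' (not opp) -> no flip
Dir E: first cell '.' (not opp) -> no flip
Dir SW: edge -> no flip
Dir S: edge -> no flip
Dir SE: edge -> no flip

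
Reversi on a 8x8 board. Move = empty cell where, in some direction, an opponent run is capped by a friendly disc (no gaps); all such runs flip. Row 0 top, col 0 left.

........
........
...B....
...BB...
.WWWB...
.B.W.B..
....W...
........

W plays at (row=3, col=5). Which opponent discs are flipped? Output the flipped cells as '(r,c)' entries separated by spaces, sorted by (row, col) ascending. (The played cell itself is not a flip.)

Dir NW: first cell '.' (not opp) -> no flip
Dir N: first cell '.' (not opp) -> no flip
Dir NE: first cell '.' (not opp) -> no flip
Dir W: opp run (3,4) (3,3), next='.' -> no flip
Dir E: first cell '.' (not opp) -> no flip
Dir SW: opp run (4,4) capped by W -> flip
Dir S: first cell '.' (not opp) -> no flip
Dir SE: first cell '.' (not opp) -> no flip

Answer: (4,4)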